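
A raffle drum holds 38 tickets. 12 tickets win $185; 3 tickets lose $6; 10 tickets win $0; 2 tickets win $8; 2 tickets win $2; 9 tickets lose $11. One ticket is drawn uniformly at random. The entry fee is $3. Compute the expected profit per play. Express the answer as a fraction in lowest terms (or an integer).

E[payout] = (12/38)·185 + (3/38)·(-6) + (10/38)·0 + (2/38)·8 + (2/38)·2 + (9/38)·(-11) = 2123/38
Expected profit = 2123/38 − 3 = 2009/38

2009/38 dollars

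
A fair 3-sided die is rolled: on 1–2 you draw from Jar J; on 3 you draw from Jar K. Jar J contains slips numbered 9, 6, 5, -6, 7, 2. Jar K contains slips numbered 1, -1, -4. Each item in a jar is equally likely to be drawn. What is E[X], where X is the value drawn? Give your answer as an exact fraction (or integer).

19/9

E[X | Jar J] = (9 + 6 + 5 − 6 + 7 + 2)/6 = 23/6
E[X | Jar K] = (1 − 1 − 4)/3 = -4/3
E[X] = (2/3)·23/6 + (1/3)·(-4/3) = 19/9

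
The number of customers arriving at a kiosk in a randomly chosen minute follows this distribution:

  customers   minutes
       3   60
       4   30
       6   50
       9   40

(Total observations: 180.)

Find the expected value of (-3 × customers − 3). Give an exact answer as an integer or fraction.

-19

Total = 180, so P(customers=3) = 60/180, etc.
E[-3x-3] = (1/3)·(-12) + (1/6)·(-15) + (5/18)·(-21) + (2/9)·(-30)
     = -19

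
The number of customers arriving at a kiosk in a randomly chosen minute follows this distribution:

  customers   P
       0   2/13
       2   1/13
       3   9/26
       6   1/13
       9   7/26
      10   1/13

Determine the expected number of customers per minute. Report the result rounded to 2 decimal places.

E[X] = (2/13)·0 + (1/13)·2 + (9/26)·3 + (1/13)·6 + (7/26)·9 + (1/13)·10
     = 63/13 ≈ 4.85

4.85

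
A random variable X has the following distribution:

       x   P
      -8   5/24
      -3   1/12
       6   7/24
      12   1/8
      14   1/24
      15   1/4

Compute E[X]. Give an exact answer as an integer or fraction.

E[X] = (5/24)·(-8) + (1/12)·(-3) + (7/24)·6 + (1/8)·12 + (1/24)·14 + (1/4)·15
     = 17/3

17/3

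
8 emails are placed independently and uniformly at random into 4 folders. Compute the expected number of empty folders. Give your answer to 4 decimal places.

Let Xⱼ=1 if folder j is empty. P(Xⱼ=1) = ((4-1)/4)^8 = 6561/65536.
By linearity, E[#empty] = 4·6561/65536 = 6561/16384.
≈ 0.4005

0.4005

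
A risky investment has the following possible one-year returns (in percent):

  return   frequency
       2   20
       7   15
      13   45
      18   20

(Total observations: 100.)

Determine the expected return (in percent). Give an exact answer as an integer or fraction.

Total = 100, so P(return=2) = 20/100, etc.
E[X] = (1/5)·2 + (3/20)·7 + (9/20)·13 + (1/5)·18
     = 109/10

109/10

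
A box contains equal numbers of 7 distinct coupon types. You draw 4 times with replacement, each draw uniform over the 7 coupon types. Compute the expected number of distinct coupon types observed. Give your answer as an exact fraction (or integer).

Let Xⱼ=1 if type j appears at least once. P(Xⱼ=1) = 1 − ((7−1)/7)^4 = 1105/2401.
E[#distinct] = 7·1105/2401 = 1105/343.

1105/343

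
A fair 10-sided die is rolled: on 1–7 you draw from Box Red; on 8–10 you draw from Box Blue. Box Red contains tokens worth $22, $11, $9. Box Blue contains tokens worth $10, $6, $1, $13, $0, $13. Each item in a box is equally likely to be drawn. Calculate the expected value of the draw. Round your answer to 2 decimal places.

E[X | Box Red] = (22 + 11 + 9)/3 = 14
E[X | Box Blue] = (10 + 6 + 1 + 13 + 0 + 13)/6 = 43/6
E[X] = (7/10)·14 + (3/10)·43/6 = 239/20 ≈ 11.95

$11.95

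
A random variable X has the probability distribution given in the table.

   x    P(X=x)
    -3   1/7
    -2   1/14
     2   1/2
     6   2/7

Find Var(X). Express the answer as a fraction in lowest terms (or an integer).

E[X] = (1/7)·(-3) + (1/14)·(-2) + (1/2)·2 + (2/7)·6 = 15/7
E[X²] = (1/7)·9 + (1/14)·4 + (1/2)·4 + (2/7)·36 = 97/7
Var(X) = 97/7 − (15/7)² = 454/49

454/49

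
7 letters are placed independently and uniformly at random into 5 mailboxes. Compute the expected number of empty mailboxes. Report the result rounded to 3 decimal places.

Let Xⱼ=1 if mailbox j is empty. P(Xⱼ=1) = ((5-1)/5)^7 = 16384/78125.
By linearity, E[#empty] = 5·16384/78125 = 16384/15625.
≈ 1.049

1.049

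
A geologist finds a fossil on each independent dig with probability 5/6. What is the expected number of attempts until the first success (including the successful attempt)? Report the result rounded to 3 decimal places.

1.200

For a geometric distribution, E[trials] = 1/p = 1/(5/6) = 6/5.
≈ 1.200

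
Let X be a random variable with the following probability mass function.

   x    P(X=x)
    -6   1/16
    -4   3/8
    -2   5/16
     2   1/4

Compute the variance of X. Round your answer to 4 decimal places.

6.5000

E[X] = (1/16)·(-6) + (3/8)·(-4) + (5/16)·(-2) + (1/4)·2 = -2
E[X²] = (1/16)·36 + (3/8)·16 + (5/16)·4 + (1/4)·4 = 21/2
Var(X) = 21/2 − (-2)² = 13/2 ≈ 6.5000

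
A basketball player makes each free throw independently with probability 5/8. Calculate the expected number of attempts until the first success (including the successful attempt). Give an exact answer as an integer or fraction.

8/5

For a geometric distribution, E[trials] = 1/p = 1/(5/8) = 8/5.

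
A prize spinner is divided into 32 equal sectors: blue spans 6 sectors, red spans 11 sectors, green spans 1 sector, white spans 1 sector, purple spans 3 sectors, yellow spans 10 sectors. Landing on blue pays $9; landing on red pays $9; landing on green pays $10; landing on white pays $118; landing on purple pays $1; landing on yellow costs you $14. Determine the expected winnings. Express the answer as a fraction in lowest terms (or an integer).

E[payout] = (6/32)·9 + (11/32)·9 + (1/32)·10 + (1/32)·118 + (3/32)·1 + (10/32)·(-14) = 9/2

9/2 dollars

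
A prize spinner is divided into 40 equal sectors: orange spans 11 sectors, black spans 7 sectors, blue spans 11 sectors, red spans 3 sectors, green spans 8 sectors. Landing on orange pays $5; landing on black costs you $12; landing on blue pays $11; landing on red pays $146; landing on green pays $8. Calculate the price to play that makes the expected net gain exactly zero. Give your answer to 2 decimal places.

E[payout] = (11/40)·5 + (7/40)·(-12) + (11/40)·11 + (3/40)·146 + (8/40)·8 = 297/20
Fair fee = E[payout] = 297/20 ≈ $14.85

$14.85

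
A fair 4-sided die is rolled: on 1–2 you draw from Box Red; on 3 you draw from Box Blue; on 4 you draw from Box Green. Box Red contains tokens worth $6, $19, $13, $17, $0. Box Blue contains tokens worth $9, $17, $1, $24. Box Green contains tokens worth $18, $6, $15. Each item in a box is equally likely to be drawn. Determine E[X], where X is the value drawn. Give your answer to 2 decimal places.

$11.94

E[X | Box Red] = (6 + 19 + 13 + 17 + 0)/5 = 11
E[X | Box Blue] = (9 + 17 + 1 + 24)/4 = 51/4
E[X | Box Green] = (18 + 6 + 15)/3 = 13
E[X] = (1/2)·11 + (1/4)·51/4 + (1/4)·13 = 191/16 ≈ 11.94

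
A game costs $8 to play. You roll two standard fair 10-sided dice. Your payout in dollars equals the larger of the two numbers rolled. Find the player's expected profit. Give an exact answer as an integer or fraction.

Distribution of the larger of the two numbers rolled: 1 w.p. 1/100, 2 w.p. 3/100, 3 w.p. 1/20, 4 w.p. 7/100, 5 w.p. 9/100, 6 w.p. 11/100, …
E[payout] = (1/100)·1 + (3/100)·2 + (1/20)·3 + (7/100)·4 + (9/100)·5 + (11/100)·6 + (13/100)·7 + (3/20)·8 + (17/100)·9 + (19/100)·10 = 143/20
Expected profit = 143/20 − 8 = -17/20

-17/20 dollars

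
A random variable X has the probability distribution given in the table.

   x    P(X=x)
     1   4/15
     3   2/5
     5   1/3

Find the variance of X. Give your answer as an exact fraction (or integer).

536/225

E[X] = (4/15)·1 + (2/5)·3 + (1/3)·5 = 47/15
E[X²] = (4/15)·1 + (2/5)·9 + (1/3)·25 = 61/5
Var(X) = 61/5 − (47/15)² = 536/225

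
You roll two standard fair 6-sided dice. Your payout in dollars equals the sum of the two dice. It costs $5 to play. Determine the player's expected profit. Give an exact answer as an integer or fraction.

$2

Distribution of the sum of the two dice: 2 w.p. 1/36, 3 w.p. 1/18, 4 w.p. 1/12, 5 w.p. 1/9, 6 w.p. 5/36, 7 w.p. 1/6, …
E[payout] = (1/36)·2 + (1/18)·3 + (1/12)·4 + (1/9)·5 + (5/36)·6 + (1/6)·7 + (5/36)·8 + (1/9)·9 + (1/12)·10 + (1/18)·11 + (1/36)·12 = 7
Expected profit = 7 − 5 = 2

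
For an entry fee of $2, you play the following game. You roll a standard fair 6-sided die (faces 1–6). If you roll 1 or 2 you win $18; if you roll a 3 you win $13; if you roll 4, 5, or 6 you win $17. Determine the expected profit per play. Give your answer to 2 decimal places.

E[payout] = (1/6)·13 + (1/2)·17 + (1/3)·18 = 50/3
Expected profit = 50/3 − 2 = 44/3 ≈ $14.67

$14.67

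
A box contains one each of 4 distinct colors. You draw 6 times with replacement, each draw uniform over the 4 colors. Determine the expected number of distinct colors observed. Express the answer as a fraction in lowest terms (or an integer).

3367/1024

Let Xⱼ=1 if type j appears at least once. P(Xⱼ=1) = 1 − ((4−1)/4)^6 = 3367/4096.
E[#distinct] = 4·3367/4096 = 3367/1024.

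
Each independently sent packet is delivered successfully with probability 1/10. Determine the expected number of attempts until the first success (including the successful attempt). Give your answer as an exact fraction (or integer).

For a geometric distribution, E[trials] = 1/p = 1/(1/10) = 10.

10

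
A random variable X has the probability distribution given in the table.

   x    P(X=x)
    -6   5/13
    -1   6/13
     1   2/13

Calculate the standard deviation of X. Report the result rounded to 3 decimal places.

2.761

E[X] = -34/13, E[X²] = 188/13
Var(X) = E[X²] − (E[X])² = 188/13 − 1156/169 = 1288/169
SD(X) = √(1288/169) ≈ 2.761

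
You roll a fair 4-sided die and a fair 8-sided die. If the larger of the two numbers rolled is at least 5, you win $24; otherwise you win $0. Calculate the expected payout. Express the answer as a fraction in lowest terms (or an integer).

E[payout] = (1/2)·0 + (1/2)·24 = 12

$12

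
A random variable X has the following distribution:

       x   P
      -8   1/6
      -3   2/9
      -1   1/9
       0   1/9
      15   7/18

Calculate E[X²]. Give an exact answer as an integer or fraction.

E[X²] = (1/6)·64 + (2/9)·9 + (1/9)·1 + (1/9)·0 + (7/18)·225
     = 1805/18

1805/18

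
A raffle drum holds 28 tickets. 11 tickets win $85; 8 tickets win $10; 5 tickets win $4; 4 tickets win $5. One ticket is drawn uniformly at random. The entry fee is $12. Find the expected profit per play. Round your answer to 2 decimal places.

$25.68

E[payout] = (11/28)·85 + (8/28)·10 + (5/28)·4 + (4/28)·5 = 1055/28
Expected profit = 1055/28 − 12 = 719/28 ≈ $25.68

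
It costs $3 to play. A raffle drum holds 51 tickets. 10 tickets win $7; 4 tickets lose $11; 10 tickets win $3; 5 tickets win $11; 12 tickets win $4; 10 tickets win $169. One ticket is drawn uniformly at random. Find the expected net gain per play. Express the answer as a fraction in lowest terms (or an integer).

1696/51 dollars

E[payout] = (10/51)·7 + (4/51)·(-11) + (10/51)·3 + (5/51)·11 + (12/51)·4 + (10/51)·169 = 1849/51
Expected profit = 1849/51 − 3 = 1696/51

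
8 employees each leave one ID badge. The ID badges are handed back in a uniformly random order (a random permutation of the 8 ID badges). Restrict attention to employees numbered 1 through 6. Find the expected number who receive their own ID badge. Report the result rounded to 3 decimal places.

0.750

Let Xᵢ = 1 if person i gets their own ID badge. For each i, P(Xᵢ=1) = 1/8.
By linearity of expectation, E[X₁+…+X_6] = 6·(1/8) = 3/4.
≈ 0.750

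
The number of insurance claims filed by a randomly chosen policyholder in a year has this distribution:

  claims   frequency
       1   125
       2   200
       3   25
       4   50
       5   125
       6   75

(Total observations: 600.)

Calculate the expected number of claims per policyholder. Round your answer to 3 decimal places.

3.125

Total = 600, so P(claims=1) = 125/600, etc.
E[X] = (5/24)·1 + (1/3)·2 + (1/24)·3 + (1/12)·4 + (5/24)·5 + (1/8)·6
     = 25/8 ≈ 3.125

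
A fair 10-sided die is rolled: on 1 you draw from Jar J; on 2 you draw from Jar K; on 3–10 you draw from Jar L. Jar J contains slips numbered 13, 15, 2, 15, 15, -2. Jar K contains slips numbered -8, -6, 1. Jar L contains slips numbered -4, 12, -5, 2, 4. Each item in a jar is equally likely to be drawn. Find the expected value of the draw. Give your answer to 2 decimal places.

1.97

E[X | Jar J] = (13 + 15 + 2 + 15 + 15 − 2)/6 = 29/3
E[X | Jar K] = (-8 − 6 + 1)/3 = -13/3
E[X | Jar L] = (-4 + 12 − 5 + 2 + 4)/5 = 9/5
E[X] = (1/10)·29/3 + (1/10)·(-13/3) + (4/5)·9/5 = 148/75 ≈ 1.97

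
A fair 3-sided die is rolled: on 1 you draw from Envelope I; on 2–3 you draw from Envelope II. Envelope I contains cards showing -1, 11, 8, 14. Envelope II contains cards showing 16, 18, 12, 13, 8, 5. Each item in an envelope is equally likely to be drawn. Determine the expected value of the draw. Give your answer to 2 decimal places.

E[X | Envelope I] = (-1 + 11 + 8 + 14)/4 = 8
E[X | Envelope II] = (16 + 18 + 12 + 13 + 8 + 5)/6 = 12
E[X] = (1/3)·8 + (2/3)·12 = 32/3 ≈ 10.67

10.67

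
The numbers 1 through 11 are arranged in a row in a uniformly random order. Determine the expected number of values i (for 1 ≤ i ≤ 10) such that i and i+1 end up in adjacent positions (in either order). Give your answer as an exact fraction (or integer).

20/11

For each i ∈ {1,…,10}, let Xᵢ = 1 if i and i+1 are adjacent. P(Xᵢ=1) = 2·(11−1)!/11! = 2/11.
By linearity, E[ΣXᵢ] = (10)·(2/11) = 20/11.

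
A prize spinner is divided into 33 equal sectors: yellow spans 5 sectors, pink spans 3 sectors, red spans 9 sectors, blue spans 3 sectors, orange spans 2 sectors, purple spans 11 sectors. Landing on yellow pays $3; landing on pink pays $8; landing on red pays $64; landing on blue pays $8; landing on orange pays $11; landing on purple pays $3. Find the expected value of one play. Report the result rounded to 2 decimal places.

E[payout] = (5/33)·3 + (3/33)·8 + (9/33)·64 + (3/33)·8 + (2/33)·11 + (11/33)·3 = 694/33
≈ $21.03

$21.03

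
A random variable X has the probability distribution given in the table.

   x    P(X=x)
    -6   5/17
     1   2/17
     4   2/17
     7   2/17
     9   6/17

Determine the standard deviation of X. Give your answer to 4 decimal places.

E[X] = 48/17, E[X²] = 798/17
Var(X) = E[X²] − (E[X])² = 798/17 − 2304/289 = 11262/289
SD(X) = √(11262/289) ≈ 6.2425

6.2425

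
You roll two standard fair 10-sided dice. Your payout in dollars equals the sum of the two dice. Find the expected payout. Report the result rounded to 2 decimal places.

$11.00

Distribution of the sum of the two dice: 2 w.p. 1/100, 3 w.p. 1/50, 4 w.p. 3/100, 5 w.p. 1/25, 6 w.p. 1/20, 7 w.p. 3/50, …
E[payout] = (1/100)·2 + (1/50)·3 + (3/100)·4 + (1/25)·5 + (1/20)·6 + (3/50)·7 + (7/100)·8 + (2/25)·9 + (9/100)·10 + (1/10)·11 + (9/100)·12 + (2/25)·13 + (7/100)·14 + (3/50)·15 + (1/20)·16 + (1/25)·17 + (3/100)·18 + (1/50)·19 + (1/100)·20 = 11
≈ $11.00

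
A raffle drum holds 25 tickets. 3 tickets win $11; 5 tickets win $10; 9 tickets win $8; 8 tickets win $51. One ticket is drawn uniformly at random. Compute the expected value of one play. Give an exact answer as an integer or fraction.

563/25 dollars

E[payout] = (3/25)·11 + (5/25)·10 + (9/25)·8 + (8/25)·51 = 563/25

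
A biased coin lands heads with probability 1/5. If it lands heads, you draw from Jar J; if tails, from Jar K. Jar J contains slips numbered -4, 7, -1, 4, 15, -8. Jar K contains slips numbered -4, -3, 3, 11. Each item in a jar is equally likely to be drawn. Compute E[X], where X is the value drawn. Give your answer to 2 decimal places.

E[X | Jar J] = (-4 + 7 − 1 + 4 + 15 − 8)/6 = 13/6
E[X | Jar K] = (-4 − 3 + 3 + 11)/4 = 7/4
E[X] = (1/5)·13/6 + (4/5)·7/4 = 11/6 ≈ 1.83

1.83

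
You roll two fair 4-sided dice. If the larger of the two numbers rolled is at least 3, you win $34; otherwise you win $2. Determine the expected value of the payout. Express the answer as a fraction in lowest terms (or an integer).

E[payout] = (1/4)·2 + (3/4)·34 = 26

$26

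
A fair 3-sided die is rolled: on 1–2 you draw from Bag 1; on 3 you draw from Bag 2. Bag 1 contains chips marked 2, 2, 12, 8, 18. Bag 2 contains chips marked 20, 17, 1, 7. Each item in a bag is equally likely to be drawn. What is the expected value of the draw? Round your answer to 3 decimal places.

E[X | Bag 1] = (2 + 2 + 12 + 8 + 18)/5 = 42/5
E[X | Bag 2] = (20 + 17 + 1 + 7)/4 = 45/4
E[X] = (2/3)·42/5 + (1/3)·45/4 = 187/20 ≈ 9.350

9.350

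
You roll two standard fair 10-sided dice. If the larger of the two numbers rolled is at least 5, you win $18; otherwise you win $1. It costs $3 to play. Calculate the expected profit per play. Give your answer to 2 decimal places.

E[payout] = (4/25)·1 + (21/25)·18 = 382/25
Expected profit = 382/25 − 3 = 307/25 ≈ $12.28

$12.28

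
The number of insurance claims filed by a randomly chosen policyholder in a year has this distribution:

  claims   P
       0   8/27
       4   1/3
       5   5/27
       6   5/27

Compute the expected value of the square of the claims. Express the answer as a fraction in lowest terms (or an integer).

E[X²] = (8/27)·0 + (1/3)·16 + (5/27)·25 + (5/27)·36
     = 449/27

449/27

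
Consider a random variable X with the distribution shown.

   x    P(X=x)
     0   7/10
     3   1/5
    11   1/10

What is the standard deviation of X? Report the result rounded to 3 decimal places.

E[X] = 17/10, E[X²] = 139/10
Var(X) = E[X²] − (E[X])² = 139/10 − 289/100 = 1101/100
SD(X) = √(1101/100) ≈ 3.318

3.318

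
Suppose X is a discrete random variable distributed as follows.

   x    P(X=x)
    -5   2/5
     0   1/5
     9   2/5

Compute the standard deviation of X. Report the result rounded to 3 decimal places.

E[X] = 8/5, E[X²] = 212/5
Var(X) = E[X²] − (E[X])² = 212/5 − 64/25 = 996/25
SD(X) = √(996/25) ≈ 6.312

6.312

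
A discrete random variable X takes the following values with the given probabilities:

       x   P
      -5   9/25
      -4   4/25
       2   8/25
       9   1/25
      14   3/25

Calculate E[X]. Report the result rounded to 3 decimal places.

0.240

E[X] = (9/25)·(-5) + (4/25)·(-4) + (8/25)·2 + (1/25)·9 + (3/25)·14
     = 6/25 ≈ 0.240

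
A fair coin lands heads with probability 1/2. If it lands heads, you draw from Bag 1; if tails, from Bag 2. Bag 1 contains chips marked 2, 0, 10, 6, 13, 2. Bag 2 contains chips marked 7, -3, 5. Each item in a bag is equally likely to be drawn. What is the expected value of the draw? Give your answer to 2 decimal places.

E[X | Bag 1] = (2 + 0 + 10 + 6 + 13 + 2)/6 = 11/2
E[X | Bag 2] = (7 − 3 + 5)/3 = 3
E[X] = (1/2)·11/2 + (1/2)·3 = 17/4 ≈ 4.25

4.25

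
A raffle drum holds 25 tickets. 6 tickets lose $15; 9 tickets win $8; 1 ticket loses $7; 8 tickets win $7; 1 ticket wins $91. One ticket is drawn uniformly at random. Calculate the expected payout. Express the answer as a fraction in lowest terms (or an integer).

122/25 dollars

E[payout] = (6/25)·(-15) + (9/25)·8 + (1/25)·(-7) + (8/25)·7 + (1/25)·91 = 122/25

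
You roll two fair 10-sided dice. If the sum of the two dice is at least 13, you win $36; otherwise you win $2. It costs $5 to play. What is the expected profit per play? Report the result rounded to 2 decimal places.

E[payout] = (16/25)·2 + (9/25)·36 = 356/25
Expected profit = 356/25 − 5 = 231/25 ≈ $9.24

$9.24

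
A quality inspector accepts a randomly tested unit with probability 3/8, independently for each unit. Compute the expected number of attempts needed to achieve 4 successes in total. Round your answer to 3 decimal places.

By linearity (sum of 4 independent geometric waits), E[trials] = 4/p = 4/(3/8) = 32/3.
≈ 10.667

10.667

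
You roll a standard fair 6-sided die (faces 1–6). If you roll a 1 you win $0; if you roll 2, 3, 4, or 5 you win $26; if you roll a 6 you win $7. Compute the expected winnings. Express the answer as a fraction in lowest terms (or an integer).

E[payout] = (1/6)·0 + (1/6)·7 + (2/3)·26 = 37/2

37/2 dollars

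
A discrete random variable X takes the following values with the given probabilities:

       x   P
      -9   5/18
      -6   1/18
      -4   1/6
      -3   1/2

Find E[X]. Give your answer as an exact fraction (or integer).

E[X] = (5/18)·(-9) + (1/18)·(-6) + (1/6)·(-4) + (1/2)·(-3)
     = -5

-5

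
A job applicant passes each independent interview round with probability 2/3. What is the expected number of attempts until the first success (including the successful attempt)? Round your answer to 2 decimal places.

1.50

For a geometric distribution, E[trials] = 1/p = 1/(2/3) = 3/2.
≈ 1.50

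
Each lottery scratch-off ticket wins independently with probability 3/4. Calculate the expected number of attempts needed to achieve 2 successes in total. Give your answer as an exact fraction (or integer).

By linearity (sum of 2 independent geometric waits), E[trials] = 2/p = 2/(3/4) = 8/3.

8/3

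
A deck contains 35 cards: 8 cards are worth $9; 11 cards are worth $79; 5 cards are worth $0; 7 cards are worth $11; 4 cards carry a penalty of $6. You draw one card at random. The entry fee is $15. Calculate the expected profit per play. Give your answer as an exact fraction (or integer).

E[payout] = (8/35)·9 + (11/35)·79 + (5/35)·0 + (7/35)·11 + (4/35)·(-6) = 142/5
Expected profit = 142/5 − 15 = 67/5

67/5 dollars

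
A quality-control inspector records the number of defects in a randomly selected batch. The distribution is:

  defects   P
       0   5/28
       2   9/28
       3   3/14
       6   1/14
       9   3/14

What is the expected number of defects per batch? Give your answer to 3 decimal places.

E[X] = (5/28)·0 + (9/28)·2 + (3/14)·3 + (1/14)·6 + (3/14)·9
     = 51/14 ≈ 3.643

3.643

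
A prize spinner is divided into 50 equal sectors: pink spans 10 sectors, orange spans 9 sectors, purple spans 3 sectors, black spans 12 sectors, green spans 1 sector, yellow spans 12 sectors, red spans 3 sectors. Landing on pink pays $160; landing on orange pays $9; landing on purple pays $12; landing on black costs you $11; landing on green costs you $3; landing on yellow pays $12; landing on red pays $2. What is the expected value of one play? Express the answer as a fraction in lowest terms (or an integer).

866/25 dollars

E[payout] = (10/50)·160 + (9/50)·9 + (3/50)·12 + (12/50)·(-11) + (1/50)·(-3) + (12/50)·12 + (3/50)·2 = 866/25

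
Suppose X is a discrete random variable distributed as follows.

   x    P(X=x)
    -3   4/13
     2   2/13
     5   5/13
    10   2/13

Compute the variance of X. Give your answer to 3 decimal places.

E[X] = (4/13)·(-3) + (2/13)·2 + (5/13)·5 + (2/13)·10 = 37/13
E[X²] = (4/13)·9 + (2/13)·4 + (5/13)·25 + (2/13)·100 = 369/13
Var(X) = 369/13 − (37/13)² = 3428/169 ≈ 20.284

20.284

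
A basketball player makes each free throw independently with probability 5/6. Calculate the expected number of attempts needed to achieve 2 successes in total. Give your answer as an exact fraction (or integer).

By linearity (sum of 2 independent geometric waits), E[trials] = 2/p = 2/(5/6) = 12/5.

12/5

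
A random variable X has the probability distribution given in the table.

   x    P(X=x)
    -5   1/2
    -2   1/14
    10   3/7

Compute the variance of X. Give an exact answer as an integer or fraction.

E[X] = (1/2)·(-5) + (1/14)·(-2) + (3/7)·10 = 23/14
E[X²] = (1/2)·25 + (1/14)·4 + (3/7)·100 = 779/14
Var(X) = 779/14 − (23/14)² = 10377/196

10377/196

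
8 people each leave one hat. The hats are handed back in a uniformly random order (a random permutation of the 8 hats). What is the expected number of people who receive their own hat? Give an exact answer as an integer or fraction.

1

Let Xᵢ = 1 if person i gets their own hat. For each i, P(Xᵢ=1) = 1/8.
By linearity of expectation, E[X₁+…+X_8] = 8·(1/8) = 1.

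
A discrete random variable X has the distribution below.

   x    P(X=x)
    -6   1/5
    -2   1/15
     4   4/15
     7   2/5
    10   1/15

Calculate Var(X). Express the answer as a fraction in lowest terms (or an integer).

E[X] = (1/5)·(-6) + (1/15)·(-2) + (4/15)·4 + (2/5)·7 + (1/15)·10 = 16/5
E[X²] = (1/5)·36 + (1/15)·4 + (4/15)·16 + (2/5)·49 + (1/15)·100 = 38
Var(X) = 38 − (16/5)² = 694/25

694/25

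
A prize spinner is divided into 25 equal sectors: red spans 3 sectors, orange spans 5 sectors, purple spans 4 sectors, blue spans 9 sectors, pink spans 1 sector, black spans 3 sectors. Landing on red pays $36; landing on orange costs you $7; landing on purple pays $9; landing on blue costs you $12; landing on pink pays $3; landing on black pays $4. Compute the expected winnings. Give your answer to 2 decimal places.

E[payout] = (3/25)·36 + (5/25)·(-7) + (4/25)·9 + (9/25)·(-12) + (1/25)·3 + (3/25)·4 = 16/25
≈ $0.64

$0.64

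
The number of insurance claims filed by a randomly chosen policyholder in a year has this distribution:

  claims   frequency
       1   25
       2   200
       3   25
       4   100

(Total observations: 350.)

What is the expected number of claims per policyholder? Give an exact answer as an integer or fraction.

Total = 350, so P(claims=1) = 25/350, etc.
E[X] = (1/14)·1 + (4/7)·2 + (1/14)·3 + (2/7)·4
     = 18/7

18/7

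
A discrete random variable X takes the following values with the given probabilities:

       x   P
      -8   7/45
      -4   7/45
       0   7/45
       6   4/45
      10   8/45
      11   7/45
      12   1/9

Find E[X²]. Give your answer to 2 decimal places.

E[X²] = (7/45)·64 + (7/45)·16 + (7/45)·0 + (4/45)·36 + (8/45)·100 + (7/45)·121 + (1/9)·144
     = 3071/45 ≈ 68.24

68.24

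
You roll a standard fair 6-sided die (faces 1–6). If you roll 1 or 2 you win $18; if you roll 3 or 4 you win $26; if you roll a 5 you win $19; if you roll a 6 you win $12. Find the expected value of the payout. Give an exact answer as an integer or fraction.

119/6 dollars

E[payout] = (1/6)·12 + (1/3)·18 + (1/6)·19 + (1/3)·26 = 119/6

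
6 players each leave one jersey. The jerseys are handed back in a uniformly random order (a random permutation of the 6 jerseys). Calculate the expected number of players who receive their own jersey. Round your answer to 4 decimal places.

1.0000

Let Xᵢ = 1 if person i gets their own jersey. For each i, P(Xᵢ=1) = 1/6.
By linearity of expectation, E[X₁+…+X_6] = 6·(1/6) = 1.
≈ 1.0000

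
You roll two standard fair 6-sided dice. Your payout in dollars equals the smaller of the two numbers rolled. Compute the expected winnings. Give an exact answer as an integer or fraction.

Distribution of the smaller of the two numbers rolled: 1 w.p. 11/36, 2 w.p. 1/4, 3 w.p. 7/36, 4 w.p. 5/36, 5 w.p. 1/12, 6 w.p. 1/36
E[payout] = (11/36)·1 + (1/4)·2 + (7/36)·3 + (5/36)·4 + (1/12)·5 + (1/36)·6 = 91/36

91/36 dollars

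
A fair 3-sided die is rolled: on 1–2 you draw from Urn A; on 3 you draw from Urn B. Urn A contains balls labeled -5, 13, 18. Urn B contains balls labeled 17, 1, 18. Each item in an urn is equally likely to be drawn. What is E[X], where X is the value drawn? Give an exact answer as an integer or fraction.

88/9

E[X | Urn A] = (-5 + 13 + 18)/3 = 26/3
E[X | Urn B] = (17 + 1 + 18)/3 = 12
E[X] = (2/3)·26/3 + (1/3)·12 = 88/9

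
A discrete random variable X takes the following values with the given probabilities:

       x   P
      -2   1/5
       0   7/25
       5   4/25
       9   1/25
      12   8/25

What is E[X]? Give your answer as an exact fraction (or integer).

23/5

E[X] = (1/5)·(-2) + (7/25)·0 + (4/25)·5 + (1/25)·9 + (8/25)·12
     = 23/5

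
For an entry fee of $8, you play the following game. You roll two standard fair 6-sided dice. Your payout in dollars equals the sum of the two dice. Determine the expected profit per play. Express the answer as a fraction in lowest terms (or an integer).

Distribution of the sum of the two dice: 2 w.p. 1/36, 3 w.p. 1/18, 4 w.p. 1/12, 5 w.p. 1/9, 6 w.p. 5/36, 7 w.p. 1/6, …
E[payout] = (1/36)·2 + (1/18)·3 + (1/12)·4 + (1/9)·5 + (5/36)·6 + (1/6)·7 + (5/36)·8 + (1/9)·9 + (1/12)·10 + (1/18)·11 + (1/36)·12 = 7
Expected profit = 7 − 8 = -1

-$1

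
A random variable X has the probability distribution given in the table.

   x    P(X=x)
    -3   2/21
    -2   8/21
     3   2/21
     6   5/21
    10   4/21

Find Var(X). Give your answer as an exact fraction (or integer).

E[X] = (2/21)·(-3) + (8/21)·(-2) + (2/21)·3 + (5/21)·6 + (4/21)·10 = 18/7
E[X²] = (2/21)·9 + (8/21)·4 + (2/21)·9 + (5/21)·36 + (4/21)·100 = 216/7
Var(X) = 216/7 − (18/7)² = 1188/49

1188/49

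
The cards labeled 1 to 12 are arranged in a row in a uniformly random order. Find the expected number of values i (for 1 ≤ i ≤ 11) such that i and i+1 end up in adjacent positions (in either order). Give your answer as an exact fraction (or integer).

For each i ∈ {1,…,11}, let Xᵢ = 1 if i and i+1 are adjacent. P(Xᵢ=1) = 2·(12−1)!/12! = 2/12.
By linearity, E[ΣXᵢ] = (11)·(2/12) = 11/6.

11/6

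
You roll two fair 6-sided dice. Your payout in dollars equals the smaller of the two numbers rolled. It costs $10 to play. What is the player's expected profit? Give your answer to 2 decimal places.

-$7.47

Distribution of the smaller of the two numbers rolled: 1 w.p. 11/36, 2 w.p. 1/4, 3 w.p. 7/36, 4 w.p. 5/36, 5 w.p. 1/12, 6 w.p. 1/36
E[payout] = (11/36)·1 + (1/4)·2 + (7/36)·3 + (5/36)·4 + (1/12)·5 + (1/36)·6 = 91/36
Expected profit = 91/36 − 10 = -269/36 ≈ -$7.47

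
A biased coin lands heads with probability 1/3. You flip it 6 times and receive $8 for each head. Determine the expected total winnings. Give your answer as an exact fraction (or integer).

$16

E[#heads] = 6·1/3 = 2 (linearity over flips).
E[winnings] = 8·2 = 16.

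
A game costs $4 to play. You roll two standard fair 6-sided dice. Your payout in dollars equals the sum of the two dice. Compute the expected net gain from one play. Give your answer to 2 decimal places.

$3.00

Distribution of the sum of the two dice: 2 w.p. 1/36, 3 w.p. 1/18, 4 w.p. 1/12, 5 w.p. 1/9, 6 w.p. 5/36, 7 w.p. 1/6, …
E[payout] = (1/36)·2 + (1/18)·3 + (1/12)·4 + (1/9)·5 + (5/36)·6 + (1/6)·7 + (5/36)·8 + (1/9)·9 + (1/12)·10 + (1/18)·11 + (1/36)·12 = 7
Expected profit = 7 − 4 = 3 ≈ $3.00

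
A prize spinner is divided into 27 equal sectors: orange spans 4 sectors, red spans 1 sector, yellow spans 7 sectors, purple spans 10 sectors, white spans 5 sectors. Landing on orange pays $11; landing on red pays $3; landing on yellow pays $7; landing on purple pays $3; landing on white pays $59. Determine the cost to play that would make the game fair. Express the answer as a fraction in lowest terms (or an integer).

421/27 dollars

E[payout] = (4/27)·11 + (1/27)·3 + (7/27)·7 + (10/27)·3 + (5/27)·59 = 421/27
Fair fee = E[payout] = 421/27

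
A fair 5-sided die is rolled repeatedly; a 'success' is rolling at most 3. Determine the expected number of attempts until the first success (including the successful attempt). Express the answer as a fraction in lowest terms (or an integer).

For a geometric distribution, E[trials] = 1/p = 1/(3/5) = 5/3.

5/3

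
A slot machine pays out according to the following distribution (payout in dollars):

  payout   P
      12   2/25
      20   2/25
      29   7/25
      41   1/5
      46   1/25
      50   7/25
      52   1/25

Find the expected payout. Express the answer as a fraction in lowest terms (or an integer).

184/5 dollars

E[X] = (2/25)·12 + (2/25)·20 + (7/25)·29 + (1/5)·41 + (1/25)·46 + (7/25)·50 + (1/25)·52
     = 184/5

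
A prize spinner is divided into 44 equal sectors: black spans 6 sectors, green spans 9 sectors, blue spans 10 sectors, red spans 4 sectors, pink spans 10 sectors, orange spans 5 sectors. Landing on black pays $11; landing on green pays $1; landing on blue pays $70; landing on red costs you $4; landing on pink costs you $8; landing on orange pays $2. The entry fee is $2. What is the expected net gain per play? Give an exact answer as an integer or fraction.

601/44 dollars

E[payout] = (6/44)·11 + (9/44)·1 + (10/44)·70 + (4/44)·(-4) + (10/44)·(-8) + (5/44)·2 = 689/44
Expected profit = 689/44 − 2 = 601/44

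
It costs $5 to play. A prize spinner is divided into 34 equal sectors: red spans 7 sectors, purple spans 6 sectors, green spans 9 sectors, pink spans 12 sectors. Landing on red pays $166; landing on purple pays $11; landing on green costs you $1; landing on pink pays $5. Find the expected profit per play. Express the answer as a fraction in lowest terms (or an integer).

E[payout] = (7/34)·166 + (6/34)·11 + (9/34)·(-1) + (12/34)·5 = 1279/34
Expected profit = 1279/34 − 5 = 1109/34

1109/34 dollars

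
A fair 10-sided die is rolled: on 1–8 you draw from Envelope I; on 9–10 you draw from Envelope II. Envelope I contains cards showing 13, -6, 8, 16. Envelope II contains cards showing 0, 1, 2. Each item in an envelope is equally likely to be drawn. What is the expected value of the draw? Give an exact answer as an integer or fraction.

E[X | Envelope I] = (13 − 6 + 8 + 16)/4 = 31/4
E[X | Envelope II] = (0 + 1 + 2)/3 = 1
E[X] = (4/5)·31/4 + (1/5)·1 = 32/5

32/5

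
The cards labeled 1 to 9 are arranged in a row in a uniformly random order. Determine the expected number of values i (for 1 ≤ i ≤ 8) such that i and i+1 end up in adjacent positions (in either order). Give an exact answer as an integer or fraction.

For each i ∈ {1,…,8}, let Xᵢ = 1 if i and i+1 are adjacent. P(Xᵢ=1) = 2·(9−1)!/9! = 2/9.
By linearity, E[ΣXᵢ] = (8)·(2/9) = 16/9.

16/9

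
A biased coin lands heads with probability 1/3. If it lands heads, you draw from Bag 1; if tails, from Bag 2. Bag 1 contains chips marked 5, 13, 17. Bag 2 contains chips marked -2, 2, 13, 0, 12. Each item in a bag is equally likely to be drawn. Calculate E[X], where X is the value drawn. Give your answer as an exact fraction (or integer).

65/9

E[X | Bag 1] = (5 + 13 + 17)/3 = 35/3
E[X | Bag 2] = (-2 + 2 + 13 + 0 + 12)/5 = 5
E[X] = (1/3)·35/3 + (2/3)·5 = 65/9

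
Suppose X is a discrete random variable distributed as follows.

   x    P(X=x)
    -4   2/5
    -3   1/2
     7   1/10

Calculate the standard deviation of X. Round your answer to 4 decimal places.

3.1686

E[X] = -12/5, E[X²] = 79/5
Var(X) = E[X²] − (E[X])² = 79/5 − 144/25 = 251/25
SD(X) = √(251/25) ≈ 3.1686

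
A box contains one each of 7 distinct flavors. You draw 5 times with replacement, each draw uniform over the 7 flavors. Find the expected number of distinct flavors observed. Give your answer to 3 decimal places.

3.761

Let Xⱼ=1 if type j appears at least once. P(Xⱼ=1) = 1 − ((7−1)/7)^5 = 9031/16807.
E[#distinct] = 7·9031/16807 = 9031/2401.
≈ 3.761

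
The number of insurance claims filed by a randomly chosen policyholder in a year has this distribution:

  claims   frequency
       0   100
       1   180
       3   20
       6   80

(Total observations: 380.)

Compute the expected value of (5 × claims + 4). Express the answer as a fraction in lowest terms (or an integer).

256/19

Total = 380, so P(claims=0) = 100/380, etc.
E[5x+4] = (5/19)·4 + (9/19)·9 + (1/19)·19 + (4/19)·34
     = 256/19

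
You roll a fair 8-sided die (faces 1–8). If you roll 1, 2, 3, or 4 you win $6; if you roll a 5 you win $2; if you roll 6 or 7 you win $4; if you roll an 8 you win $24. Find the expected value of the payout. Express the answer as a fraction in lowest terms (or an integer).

E[payout] = (1/8)·2 + (1/4)·4 + (1/2)·6 + (1/8)·24 = 29/4

29/4 dollars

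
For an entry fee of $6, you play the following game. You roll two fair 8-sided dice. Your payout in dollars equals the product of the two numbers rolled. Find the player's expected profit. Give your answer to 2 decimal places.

Distribution of the product of the two numbers rolled: 1 w.p. 1/64, 2 w.p. 1/32, 3 w.p. 1/32, 4 w.p. 3/64, 5 w.p. 1/32, 6 w.p. 1/16, …
E[payout] = (1/64)·1 + (1/32)·2 + (1/32)·3 + (3/64)·4 + (1/32)·5 + (1/16)·6 + (1/32)·7 + (1/16)·8 + (1/64)·9 + (1/32)·10 + (1/16)·12 + (1/32)·14 + (1/32)·15 + (3/64)·16 + (1/32)·18 + (1/32)·20 + (1/32)·21 + (1/16)·24 + (1/64)·25 + (1/32)·28 + (1/32)·30 + (1/32)·32 + (1/32)·35 + (1/64)·36 + (1/32)·40 + (1/32)·42 + (1/32)·48 + (1/64)·49 + (1/32)·56 + (1/64)·64 = 81/4
Expected profit = 81/4 − 6 = 57/4 ≈ $14.25

$14.25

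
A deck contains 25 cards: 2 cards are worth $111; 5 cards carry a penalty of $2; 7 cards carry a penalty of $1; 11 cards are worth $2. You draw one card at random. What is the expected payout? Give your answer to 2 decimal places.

$9.08

E[payout] = (2/25)·111 + (5/25)·(-2) + (7/25)·(-1) + (11/25)·2 = 227/25
≈ $9.08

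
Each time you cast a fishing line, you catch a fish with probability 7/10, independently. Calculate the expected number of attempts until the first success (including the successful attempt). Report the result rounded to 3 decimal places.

For a geometric distribution, E[trials] = 1/p = 1/(7/10) = 10/7.
≈ 1.429

1.429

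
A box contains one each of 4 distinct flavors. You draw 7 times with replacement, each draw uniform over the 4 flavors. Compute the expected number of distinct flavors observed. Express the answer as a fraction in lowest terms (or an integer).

Let Xⱼ=1 if type j appears at least once. P(Xⱼ=1) = 1 − ((4−1)/4)^7 = 14197/16384.
E[#distinct] = 4·14197/16384 = 14197/4096.

14197/4096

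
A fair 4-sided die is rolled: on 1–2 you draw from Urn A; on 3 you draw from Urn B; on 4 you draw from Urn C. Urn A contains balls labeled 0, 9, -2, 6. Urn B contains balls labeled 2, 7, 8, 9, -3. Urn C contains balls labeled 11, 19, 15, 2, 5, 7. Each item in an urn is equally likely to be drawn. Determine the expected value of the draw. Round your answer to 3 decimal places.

E[X | Urn A] = (0 + 9 − 2 + 6)/4 = 13/4
E[X | Urn B] = (2 + 7 + 8 + 9 − 3)/5 = 23/5
E[X | Urn C] = (11 + 19 + 15 + 2 + 5 + 7)/6 = 59/6
E[X] = (1/2)·13/4 + (1/4)·23/5 + (1/4)·59/6 = 157/30 ≈ 5.233

5.233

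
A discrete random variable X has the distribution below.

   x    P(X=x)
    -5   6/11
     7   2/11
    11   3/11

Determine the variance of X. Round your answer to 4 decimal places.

E[X] = (6/11)·(-5) + (2/11)·7 + (3/11)·11 = 17/11
E[X²] = (6/11)·25 + (2/11)·49 + (3/11)·121 = 611/11
Var(X) = 611/11 − (17/11)² = 6432/121 ≈ 53.1570

53.1570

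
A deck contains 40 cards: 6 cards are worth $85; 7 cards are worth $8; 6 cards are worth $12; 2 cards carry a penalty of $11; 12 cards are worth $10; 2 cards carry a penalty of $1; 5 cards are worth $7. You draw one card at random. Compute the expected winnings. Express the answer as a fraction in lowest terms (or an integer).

E[payout] = (6/40)·85 + (7/40)·8 + (6/40)·12 + (2/40)·(-11) + (12/40)·10 + (2/40)·(-1) + (5/40)·7 = 769/40

769/40 dollars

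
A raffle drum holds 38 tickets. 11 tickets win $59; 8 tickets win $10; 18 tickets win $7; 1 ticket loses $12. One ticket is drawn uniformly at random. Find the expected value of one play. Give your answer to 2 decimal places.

$22.18

E[payout] = (11/38)·59 + (8/38)·10 + (18/38)·7 + (1/38)·(-12) = 843/38
≈ $22.18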